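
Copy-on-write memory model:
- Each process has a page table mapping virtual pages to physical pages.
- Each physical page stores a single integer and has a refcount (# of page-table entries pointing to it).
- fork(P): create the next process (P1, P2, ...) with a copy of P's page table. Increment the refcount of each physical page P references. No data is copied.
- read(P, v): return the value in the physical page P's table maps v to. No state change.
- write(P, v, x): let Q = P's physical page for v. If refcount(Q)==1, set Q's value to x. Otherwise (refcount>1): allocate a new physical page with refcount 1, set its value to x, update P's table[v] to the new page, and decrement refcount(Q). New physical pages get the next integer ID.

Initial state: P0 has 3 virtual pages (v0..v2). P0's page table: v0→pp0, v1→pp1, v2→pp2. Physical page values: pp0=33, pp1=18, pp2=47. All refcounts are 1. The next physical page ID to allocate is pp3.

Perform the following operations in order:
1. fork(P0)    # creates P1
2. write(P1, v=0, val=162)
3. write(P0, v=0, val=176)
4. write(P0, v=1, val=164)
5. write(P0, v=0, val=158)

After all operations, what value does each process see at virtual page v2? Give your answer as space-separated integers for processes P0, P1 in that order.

Op 1: fork(P0) -> P1. 3 ppages; refcounts: pp0:2 pp1:2 pp2:2
Op 2: write(P1, v0, 162). refcount(pp0)=2>1 -> COPY to pp3. 4 ppages; refcounts: pp0:1 pp1:2 pp2:2 pp3:1
Op 3: write(P0, v0, 176). refcount(pp0)=1 -> write in place. 4 ppages; refcounts: pp0:1 pp1:2 pp2:2 pp3:1
Op 4: write(P0, v1, 164). refcount(pp1)=2>1 -> COPY to pp4. 5 ppages; refcounts: pp0:1 pp1:1 pp2:2 pp3:1 pp4:1
Op 5: write(P0, v0, 158). refcount(pp0)=1 -> write in place. 5 ppages; refcounts: pp0:1 pp1:1 pp2:2 pp3:1 pp4:1
P0: v2 -> pp2 = 47
P1: v2 -> pp2 = 47

Answer: 47 47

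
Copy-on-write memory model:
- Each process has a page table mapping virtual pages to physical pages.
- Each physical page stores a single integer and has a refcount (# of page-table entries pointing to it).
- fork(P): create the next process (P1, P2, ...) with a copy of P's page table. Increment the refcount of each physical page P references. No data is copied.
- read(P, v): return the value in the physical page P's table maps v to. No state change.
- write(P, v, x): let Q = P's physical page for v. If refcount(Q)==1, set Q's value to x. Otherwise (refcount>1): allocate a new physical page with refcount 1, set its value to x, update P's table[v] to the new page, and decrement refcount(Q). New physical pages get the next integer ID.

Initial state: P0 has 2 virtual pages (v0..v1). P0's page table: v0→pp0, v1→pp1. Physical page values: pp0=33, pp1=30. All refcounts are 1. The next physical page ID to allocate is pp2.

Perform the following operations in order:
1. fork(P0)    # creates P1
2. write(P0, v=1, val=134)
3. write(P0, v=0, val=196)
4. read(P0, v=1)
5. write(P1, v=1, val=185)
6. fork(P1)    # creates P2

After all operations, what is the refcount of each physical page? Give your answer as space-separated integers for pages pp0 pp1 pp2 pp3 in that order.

Answer: 2 2 1 1

Derivation:
Op 1: fork(P0) -> P1. 2 ppages; refcounts: pp0:2 pp1:2
Op 2: write(P0, v1, 134). refcount(pp1)=2>1 -> COPY to pp2. 3 ppages; refcounts: pp0:2 pp1:1 pp2:1
Op 3: write(P0, v0, 196). refcount(pp0)=2>1 -> COPY to pp3. 4 ppages; refcounts: pp0:1 pp1:1 pp2:1 pp3:1
Op 4: read(P0, v1) -> 134. No state change.
Op 5: write(P1, v1, 185). refcount(pp1)=1 -> write in place. 4 ppages; refcounts: pp0:1 pp1:1 pp2:1 pp3:1
Op 6: fork(P1) -> P2. 4 ppages; refcounts: pp0:2 pp1:2 pp2:1 pp3:1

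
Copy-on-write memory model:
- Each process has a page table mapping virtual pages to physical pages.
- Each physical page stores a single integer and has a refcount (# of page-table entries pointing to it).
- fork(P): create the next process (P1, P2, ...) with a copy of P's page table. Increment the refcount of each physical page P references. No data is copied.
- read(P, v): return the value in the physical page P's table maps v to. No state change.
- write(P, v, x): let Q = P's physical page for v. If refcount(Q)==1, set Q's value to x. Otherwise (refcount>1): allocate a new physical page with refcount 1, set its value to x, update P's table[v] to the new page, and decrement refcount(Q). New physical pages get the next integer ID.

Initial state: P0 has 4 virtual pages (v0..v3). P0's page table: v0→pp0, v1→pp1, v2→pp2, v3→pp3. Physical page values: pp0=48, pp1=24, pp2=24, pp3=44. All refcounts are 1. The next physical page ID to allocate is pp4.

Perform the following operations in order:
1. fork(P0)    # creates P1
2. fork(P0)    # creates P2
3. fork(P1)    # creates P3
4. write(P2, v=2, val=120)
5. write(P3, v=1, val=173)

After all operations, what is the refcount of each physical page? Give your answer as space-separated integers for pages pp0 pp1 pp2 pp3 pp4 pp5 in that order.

Answer: 4 3 3 4 1 1

Derivation:
Op 1: fork(P0) -> P1. 4 ppages; refcounts: pp0:2 pp1:2 pp2:2 pp3:2
Op 2: fork(P0) -> P2. 4 ppages; refcounts: pp0:3 pp1:3 pp2:3 pp3:3
Op 3: fork(P1) -> P3. 4 ppages; refcounts: pp0:4 pp1:4 pp2:4 pp3:4
Op 4: write(P2, v2, 120). refcount(pp2)=4>1 -> COPY to pp4. 5 ppages; refcounts: pp0:4 pp1:4 pp2:3 pp3:4 pp4:1
Op 5: write(P3, v1, 173). refcount(pp1)=4>1 -> COPY to pp5. 6 ppages; refcounts: pp0:4 pp1:3 pp2:3 pp3:4 pp4:1 pp5:1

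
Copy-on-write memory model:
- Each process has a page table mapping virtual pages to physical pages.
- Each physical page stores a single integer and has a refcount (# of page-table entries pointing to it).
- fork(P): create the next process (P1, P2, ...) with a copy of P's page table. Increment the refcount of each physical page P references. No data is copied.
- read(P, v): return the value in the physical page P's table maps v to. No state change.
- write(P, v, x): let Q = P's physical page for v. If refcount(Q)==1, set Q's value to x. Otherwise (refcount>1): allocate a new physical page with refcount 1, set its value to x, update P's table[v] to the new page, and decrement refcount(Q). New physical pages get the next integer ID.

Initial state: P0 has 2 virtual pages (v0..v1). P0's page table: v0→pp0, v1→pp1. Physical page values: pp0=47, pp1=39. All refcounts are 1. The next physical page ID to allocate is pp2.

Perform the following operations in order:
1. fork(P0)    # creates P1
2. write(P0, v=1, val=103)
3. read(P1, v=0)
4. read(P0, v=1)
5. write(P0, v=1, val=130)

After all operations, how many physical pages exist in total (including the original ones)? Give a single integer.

Answer: 3

Derivation:
Op 1: fork(P0) -> P1. 2 ppages; refcounts: pp0:2 pp1:2
Op 2: write(P0, v1, 103). refcount(pp1)=2>1 -> COPY to pp2. 3 ppages; refcounts: pp0:2 pp1:1 pp2:1
Op 3: read(P1, v0) -> 47. No state change.
Op 4: read(P0, v1) -> 103. No state change.
Op 5: write(P0, v1, 130). refcount(pp2)=1 -> write in place. 3 ppages; refcounts: pp0:2 pp1:1 pp2:1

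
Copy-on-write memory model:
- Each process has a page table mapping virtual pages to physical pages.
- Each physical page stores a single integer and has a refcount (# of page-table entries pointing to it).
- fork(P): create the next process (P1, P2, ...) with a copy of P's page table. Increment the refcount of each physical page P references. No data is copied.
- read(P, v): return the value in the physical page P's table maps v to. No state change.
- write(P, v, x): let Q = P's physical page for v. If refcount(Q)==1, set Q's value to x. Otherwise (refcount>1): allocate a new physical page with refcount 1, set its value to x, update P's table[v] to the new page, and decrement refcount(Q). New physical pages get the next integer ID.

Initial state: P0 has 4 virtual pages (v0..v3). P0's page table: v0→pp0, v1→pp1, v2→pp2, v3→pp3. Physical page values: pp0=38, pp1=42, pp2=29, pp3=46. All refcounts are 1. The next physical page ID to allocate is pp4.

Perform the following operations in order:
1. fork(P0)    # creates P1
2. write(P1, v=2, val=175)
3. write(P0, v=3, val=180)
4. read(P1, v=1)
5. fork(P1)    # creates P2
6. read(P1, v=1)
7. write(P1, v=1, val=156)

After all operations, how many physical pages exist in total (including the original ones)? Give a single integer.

Op 1: fork(P0) -> P1. 4 ppages; refcounts: pp0:2 pp1:2 pp2:2 pp3:2
Op 2: write(P1, v2, 175). refcount(pp2)=2>1 -> COPY to pp4. 5 ppages; refcounts: pp0:2 pp1:2 pp2:1 pp3:2 pp4:1
Op 3: write(P0, v3, 180). refcount(pp3)=2>1 -> COPY to pp5. 6 ppages; refcounts: pp0:2 pp1:2 pp2:1 pp3:1 pp4:1 pp5:1
Op 4: read(P1, v1) -> 42. No state change.
Op 5: fork(P1) -> P2. 6 ppages; refcounts: pp0:3 pp1:3 pp2:1 pp3:2 pp4:2 pp5:1
Op 6: read(P1, v1) -> 42. No state change.
Op 7: write(P1, v1, 156). refcount(pp1)=3>1 -> COPY to pp6. 7 ppages; refcounts: pp0:3 pp1:2 pp2:1 pp3:2 pp4:2 pp5:1 pp6:1

Answer: 7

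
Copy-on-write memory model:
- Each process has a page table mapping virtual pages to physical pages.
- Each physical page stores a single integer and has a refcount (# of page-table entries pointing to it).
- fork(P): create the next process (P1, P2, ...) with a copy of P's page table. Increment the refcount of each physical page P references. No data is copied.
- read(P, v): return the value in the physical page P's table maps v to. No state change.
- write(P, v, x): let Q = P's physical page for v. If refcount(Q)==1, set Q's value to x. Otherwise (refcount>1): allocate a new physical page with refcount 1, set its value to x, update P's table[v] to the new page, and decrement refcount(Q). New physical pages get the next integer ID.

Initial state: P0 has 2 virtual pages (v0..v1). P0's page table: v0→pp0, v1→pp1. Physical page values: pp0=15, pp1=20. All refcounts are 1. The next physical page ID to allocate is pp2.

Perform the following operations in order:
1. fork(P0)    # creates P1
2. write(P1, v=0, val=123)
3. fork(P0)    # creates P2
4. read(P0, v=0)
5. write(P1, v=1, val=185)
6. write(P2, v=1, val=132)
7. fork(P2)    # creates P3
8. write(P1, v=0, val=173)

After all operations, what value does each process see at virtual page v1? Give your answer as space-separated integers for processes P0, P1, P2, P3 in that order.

Answer: 20 185 132 132

Derivation:
Op 1: fork(P0) -> P1. 2 ppages; refcounts: pp0:2 pp1:2
Op 2: write(P1, v0, 123). refcount(pp0)=2>1 -> COPY to pp2. 3 ppages; refcounts: pp0:1 pp1:2 pp2:1
Op 3: fork(P0) -> P2. 3 ppages; refcounts: pp0:2 pp1:3 pp2:1
Op 4: read(P0, v0) -> 15. No state change.
Op 5: write(P1, v1, 185). refcount(pp1)=3>1 -> COPY to pp3. 4 ppages; refcounts: pp0:2 pp1:2 pp2:1 pp3:1
Op 6: write(P2, v1, 132). refcount(pp1)=2>1 -> COPY to pp4. 5 ppages; refcounts: pp0:2 pp1:1 pp2:1 pp3:1 pp4:1
Op 7: fork(P2) -> P3. 5 ppages; refcounts: pp0:3 pp1:1 pp2:1 pp3:1 pp4:2
Op 8: write(P1, v0, 173). refcount(pp2)=1 -> write in place. 5 ppages; refcounts: pp0:3 pp1:1 pp2:1 pp3:1 pp4:2
P0: v1 -> pp1 = 20
P1: v1 -> pp3 = 185
P2: v1 -> pp4 = 132
P3: v1 -> pp4 = 132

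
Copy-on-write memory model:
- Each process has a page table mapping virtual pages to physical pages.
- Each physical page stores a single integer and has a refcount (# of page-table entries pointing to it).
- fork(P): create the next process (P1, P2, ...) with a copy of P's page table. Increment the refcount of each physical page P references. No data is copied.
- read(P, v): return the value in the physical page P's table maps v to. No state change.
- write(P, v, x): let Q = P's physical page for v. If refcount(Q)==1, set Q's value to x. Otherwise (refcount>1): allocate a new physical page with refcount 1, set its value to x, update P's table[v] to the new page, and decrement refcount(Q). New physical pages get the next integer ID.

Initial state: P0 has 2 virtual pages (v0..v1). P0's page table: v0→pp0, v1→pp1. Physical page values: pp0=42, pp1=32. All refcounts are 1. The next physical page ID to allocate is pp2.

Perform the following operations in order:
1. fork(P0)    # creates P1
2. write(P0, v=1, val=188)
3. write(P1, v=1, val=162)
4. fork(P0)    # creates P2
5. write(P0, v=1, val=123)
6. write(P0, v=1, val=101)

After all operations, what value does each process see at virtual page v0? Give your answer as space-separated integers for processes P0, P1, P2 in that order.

Answer: 42 42 42

Derivation:
Op 1: fork(P0) -> P1. 2 ppages; refcounts: pp0:2 pp1:2
Op 2: write(P0, v1, 188). refcount(pp1)=2>1 -> COPY to pp2. 3 ppages; refcounts: pp0:2 pp1:1 pp2:1
Op 3: write(P1, v1, 162). refcount(pp1)=1 -> write in place. 3 ppages; refcounts: pp0:2 pp1:1 pp2:1
Op 4: fork(P0) -> P2. 3 ppages; refcounts: pp0:3 pp1:1 pp2:2
Op 5: write(P0, v1, 123). refcount(pp2)=2>1 -> COPY to pp3. 4 ppages; refcounts: pp0:3 pp1:1 pp2:1 pp3:1
Op 6: write(P0, v1, 101). refcount(pp3)=1 -> write in place. 4 ppages; refcounts: pp0:3 pp1:1 pp2:1 pp3:1
P0: v0 -> pp0 = 42
P1: v0 -> pp0 = 42
P2: v0 -> pp0 = 42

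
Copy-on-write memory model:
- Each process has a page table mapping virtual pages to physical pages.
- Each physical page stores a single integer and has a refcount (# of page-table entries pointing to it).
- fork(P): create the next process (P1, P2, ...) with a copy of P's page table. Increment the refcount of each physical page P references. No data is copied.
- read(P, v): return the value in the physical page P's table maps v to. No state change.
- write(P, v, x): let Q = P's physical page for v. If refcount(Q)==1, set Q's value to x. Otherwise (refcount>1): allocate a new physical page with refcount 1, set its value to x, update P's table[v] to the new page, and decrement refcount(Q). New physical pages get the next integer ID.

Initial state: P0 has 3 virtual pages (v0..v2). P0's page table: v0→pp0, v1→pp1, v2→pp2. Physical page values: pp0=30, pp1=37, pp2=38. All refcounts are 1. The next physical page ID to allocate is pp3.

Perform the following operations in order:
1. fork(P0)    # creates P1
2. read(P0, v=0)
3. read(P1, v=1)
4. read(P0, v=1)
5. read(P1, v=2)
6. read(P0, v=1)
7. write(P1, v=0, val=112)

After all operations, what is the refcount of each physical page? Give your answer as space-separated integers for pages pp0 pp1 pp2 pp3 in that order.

Answer: 1 2 2 1

Derivation:
Op 1: fork(P0) -> P1. 3 ppages; refcounts: pp0:2 pp1:2 pp2:2
Op 2: read(P0, v0) -> 30. No state change.
Op 3: read(P1, v1) -> 37. No state change.
Op 4: read(P0, v1) -> 37. No state change.
Op 5: read(P1, v2) -> 38. No state change.
Op 6: read(P0, v1) -> 37. No state change.
Op 7: write(P1, v0, 112). refcount(pp0)=2>1 -> COPY to pp3. 4 ppages; refcounts: pp0:1 pp1:2 pp2:2 pp3:1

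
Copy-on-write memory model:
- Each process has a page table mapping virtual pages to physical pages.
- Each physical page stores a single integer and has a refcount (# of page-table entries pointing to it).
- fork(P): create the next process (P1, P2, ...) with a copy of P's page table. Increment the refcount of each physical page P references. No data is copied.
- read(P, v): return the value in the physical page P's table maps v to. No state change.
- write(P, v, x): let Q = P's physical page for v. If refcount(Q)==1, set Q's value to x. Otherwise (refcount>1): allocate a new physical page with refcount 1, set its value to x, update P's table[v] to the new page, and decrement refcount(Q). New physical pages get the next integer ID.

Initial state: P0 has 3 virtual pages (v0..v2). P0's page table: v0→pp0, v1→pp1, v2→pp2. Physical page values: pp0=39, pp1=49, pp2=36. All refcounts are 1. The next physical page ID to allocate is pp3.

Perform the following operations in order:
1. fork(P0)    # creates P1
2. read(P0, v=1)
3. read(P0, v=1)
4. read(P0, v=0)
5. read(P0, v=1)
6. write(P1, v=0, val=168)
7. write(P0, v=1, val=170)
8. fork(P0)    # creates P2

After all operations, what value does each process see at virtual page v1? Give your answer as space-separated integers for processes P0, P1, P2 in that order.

Answer: 170 49 170

Derivation:
Op 1: fork(P0) -> P1. 3 ppages; refcounts: pp0:2 pp1:2 pp2:2
Op 2: read(P0, v1) -> 49. No state change.
Op 3: read(P0, v1) -> 49. No state change.
Op 4: read(P0, v0) -> 39. No state change.
Op 5: read(P0, v1) -> 49. No state change.
Op 6: write(P1, v0, 168). refcount(pp0)=2>1 -> COPY to pp3. 4 ppages; refcounts: pp0:1 pp1:2 pp2:2 pp3:1
Op 7: write(P0, v1, 170). refcount(pp1)=2>1 -> COPY to pp4. 5 ppages; refcounts: pp0:1 pp1:1 pp2:2 pp3:1 pp4:1
Op 8: fork(P0) -> P2. 5 ppages; refcounts: pp0:2 pp1:1 pp2:3 pp3:1 pp4:2
P0: v1 -> pp4 = 170
P1: v1 -> pp1 = 49
P2: v1 -> pp4 = 170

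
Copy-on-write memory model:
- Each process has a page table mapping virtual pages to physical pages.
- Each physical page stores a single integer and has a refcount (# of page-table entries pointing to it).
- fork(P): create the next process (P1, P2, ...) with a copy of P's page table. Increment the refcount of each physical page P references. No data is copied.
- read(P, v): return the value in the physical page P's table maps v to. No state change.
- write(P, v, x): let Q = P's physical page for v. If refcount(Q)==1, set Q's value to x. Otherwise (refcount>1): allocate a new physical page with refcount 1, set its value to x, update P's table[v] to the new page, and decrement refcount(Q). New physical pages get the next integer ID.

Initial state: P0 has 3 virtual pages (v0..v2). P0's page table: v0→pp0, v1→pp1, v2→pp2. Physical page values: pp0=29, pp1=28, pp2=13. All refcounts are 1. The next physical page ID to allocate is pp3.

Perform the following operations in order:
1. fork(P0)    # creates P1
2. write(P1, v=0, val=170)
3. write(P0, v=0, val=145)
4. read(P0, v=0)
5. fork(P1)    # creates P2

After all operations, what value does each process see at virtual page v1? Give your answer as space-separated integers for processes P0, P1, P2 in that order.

Answer: 28 28 28

Derivation:
Op 1: fork(P0) -> P1. 3 ppages; refcounts: pp0:2 pp1:2 pp2:2
Op 2: write(P1, v0, 170). refcount(pp0)=2>1 -> COPY to pp3. 4 ppages; refcounts: pp0:1 pp1:2 pp2:2 pp3:1
Op 3: write(P0, v0, 145). refcount(pp0)=1 -> write in place. 4 ppages; refcounts: pp0:1 pp1:2 pp2:2 pp3:1
Op 4: read(P0, v0) -> 145. No state change.
Op 5: fork(P1) -> P2. 4 ppages; refcounts: pp0:1 pp1:3 pp2:3 pp3:2
P0: v1 -> pp1 = 28
P1: v1 -> pp1 = 28
P2: v1 -> pp1 = 28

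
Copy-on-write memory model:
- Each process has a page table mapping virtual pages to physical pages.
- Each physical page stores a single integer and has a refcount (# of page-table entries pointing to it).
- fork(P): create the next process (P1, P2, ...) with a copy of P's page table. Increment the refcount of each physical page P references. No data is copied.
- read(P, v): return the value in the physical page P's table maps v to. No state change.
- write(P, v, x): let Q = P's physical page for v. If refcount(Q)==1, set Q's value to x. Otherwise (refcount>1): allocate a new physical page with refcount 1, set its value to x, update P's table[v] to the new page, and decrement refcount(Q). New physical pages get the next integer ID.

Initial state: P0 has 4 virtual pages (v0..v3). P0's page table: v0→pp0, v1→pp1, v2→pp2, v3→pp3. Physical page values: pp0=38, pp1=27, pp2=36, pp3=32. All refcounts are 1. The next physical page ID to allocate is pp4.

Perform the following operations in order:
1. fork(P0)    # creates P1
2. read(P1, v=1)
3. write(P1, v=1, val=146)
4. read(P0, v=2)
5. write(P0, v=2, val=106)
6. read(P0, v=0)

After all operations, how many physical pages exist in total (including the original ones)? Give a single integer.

Answer: 6

Derivation:
Op 1: fork(P0) -> P1. 4 ppages; refcounts: pp0:2 pp1:2 pp2:2 pp3:2
Op 2: read(P1, v1) -> 27. No state change.
Op 3: write(P1, v1, 146). refcount(pp1)=2>1 -> COPY to pp4. 5 ppages; refcounts: pp0:2 pp1:1 pp2:2 pp3:2 pp4:1
Op 4: read(P0, v2) -> 36. No state change.
Op 5: write(P0, v2, 106). refcount(pp2)=2>1 -> COPY to pp5. 6 ppages; refcounts: pp0:2 pp1:1 pp2:1 pp3:2 pp4:1 pp5:1
Op 6: read(P0, v0) -> 38. No state change.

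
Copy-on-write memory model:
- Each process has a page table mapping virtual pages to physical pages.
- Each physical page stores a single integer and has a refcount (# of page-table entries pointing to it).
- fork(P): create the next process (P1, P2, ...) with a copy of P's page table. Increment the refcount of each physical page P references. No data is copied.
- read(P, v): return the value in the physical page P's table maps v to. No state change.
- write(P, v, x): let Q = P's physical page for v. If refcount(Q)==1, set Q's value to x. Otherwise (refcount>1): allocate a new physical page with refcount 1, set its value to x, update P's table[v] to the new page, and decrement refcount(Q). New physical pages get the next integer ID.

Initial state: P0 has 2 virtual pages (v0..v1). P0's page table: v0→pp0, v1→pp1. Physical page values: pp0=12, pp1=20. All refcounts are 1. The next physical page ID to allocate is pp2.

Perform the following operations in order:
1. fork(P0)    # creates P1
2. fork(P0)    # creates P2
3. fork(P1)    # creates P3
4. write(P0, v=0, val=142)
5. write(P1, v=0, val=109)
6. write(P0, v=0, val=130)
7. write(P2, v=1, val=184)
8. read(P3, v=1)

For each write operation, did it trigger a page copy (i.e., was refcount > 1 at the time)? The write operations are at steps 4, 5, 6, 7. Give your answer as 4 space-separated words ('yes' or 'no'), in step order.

Op 1: fork(P0) -> P1. 2 ppages; refcounts: pp0:2 pp1:2
Op 2: fork(P0) -> P2. 2 ppages; refcounts: pp0:3 pp1:3
Op 3: fork(P1) -> P3. 2 ppages; refcounts: pp0:4 pp1:4
Op 4: write(P0, v0, 142). refcount(pp0)=4>1 -> COPY to pp2. 3 ppages; refcounts: pp0:3 pp1:4 pp2:1
Op 5: write(P1, v0, 109). refcount(pp0)=3>1 -> COPY to pp3. 4 ppages; refcounts: pp0:2 pp1:4 pp2:1 pp3:1
Op 6: write(P0, v0, 130). refcount(pp2)=1 -> write in place. 4 ppages; refcounts: pp0:2 pp1:4 pp2:1 pp3:1
Op 7: write(P2, v1, 184). refcount(pp1)=4>1 -> COPY to pp4. 5 ppages; refcounts: pp0:2 pp1:3 pp2:1 pp3:1 pp4:1
Op 8: read(P3, v1) -> 20. No state change.

yes yes no yes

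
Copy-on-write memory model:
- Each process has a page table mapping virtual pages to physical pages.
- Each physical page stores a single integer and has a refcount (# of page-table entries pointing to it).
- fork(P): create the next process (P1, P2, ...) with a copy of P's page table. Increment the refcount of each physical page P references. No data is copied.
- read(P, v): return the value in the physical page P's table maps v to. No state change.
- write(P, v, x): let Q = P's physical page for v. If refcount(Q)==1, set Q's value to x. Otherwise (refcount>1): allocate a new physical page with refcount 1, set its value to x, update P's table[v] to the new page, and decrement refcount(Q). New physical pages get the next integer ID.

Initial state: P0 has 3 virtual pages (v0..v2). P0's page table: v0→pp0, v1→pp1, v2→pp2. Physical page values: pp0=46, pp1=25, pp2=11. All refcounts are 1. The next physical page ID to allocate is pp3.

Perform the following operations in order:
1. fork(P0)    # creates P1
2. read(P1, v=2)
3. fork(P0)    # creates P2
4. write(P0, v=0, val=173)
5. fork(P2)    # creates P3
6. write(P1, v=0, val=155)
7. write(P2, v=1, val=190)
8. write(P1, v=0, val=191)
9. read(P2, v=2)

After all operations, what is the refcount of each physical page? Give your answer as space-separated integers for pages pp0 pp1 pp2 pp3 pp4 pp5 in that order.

Op 1: fork(P0) -> P1. 3 ppages; refcounts: pp0:2 pp1:2 pp2:2
Op 2: read(P1, v2) -> 11. No state change.
Op 3: fork(P0) -> P2. 3 ppages; refcounts: pp0:3 pp1:3 pp2:3
Op 4: write(P0, v0, 173). refcount(pp0)=3>1 -> COPY to pp3. 4 ppages; refcounts: pp0:2 pp1:3 pp2:3 pp3:1
Op 5: fork(P2) -> P3. 4 ppages; refcounts: pp0:3 pp1:4 pp2:4 pp3:1
Op 6: write(P1, v0, 155). refcount(pp0)=3>1 -> COPY to pp4. 5 ppages; refcounts: pp0:2 pp1:4 pp2:4 pp3:1 pp4:1
Op 7: write(P2, v1, 190). refcount(pp1)=4>1 -> COPY to pp5. 6 ppages; refcounts: pp0:2 pp1:3 pp2:4 pp3:1 pp4:1 pp5:1
Op 8: write(P1, v0, 191). refcount(pp4)=1 -> write in place. 6 ppages; refcounts: pp0:2 pp1:3 pp2:4 pp3:1 pp4:1 pp5:1
Op 9: read(P2, v2) -> 11. No state change.

Answer: 2 3 4 1 1 1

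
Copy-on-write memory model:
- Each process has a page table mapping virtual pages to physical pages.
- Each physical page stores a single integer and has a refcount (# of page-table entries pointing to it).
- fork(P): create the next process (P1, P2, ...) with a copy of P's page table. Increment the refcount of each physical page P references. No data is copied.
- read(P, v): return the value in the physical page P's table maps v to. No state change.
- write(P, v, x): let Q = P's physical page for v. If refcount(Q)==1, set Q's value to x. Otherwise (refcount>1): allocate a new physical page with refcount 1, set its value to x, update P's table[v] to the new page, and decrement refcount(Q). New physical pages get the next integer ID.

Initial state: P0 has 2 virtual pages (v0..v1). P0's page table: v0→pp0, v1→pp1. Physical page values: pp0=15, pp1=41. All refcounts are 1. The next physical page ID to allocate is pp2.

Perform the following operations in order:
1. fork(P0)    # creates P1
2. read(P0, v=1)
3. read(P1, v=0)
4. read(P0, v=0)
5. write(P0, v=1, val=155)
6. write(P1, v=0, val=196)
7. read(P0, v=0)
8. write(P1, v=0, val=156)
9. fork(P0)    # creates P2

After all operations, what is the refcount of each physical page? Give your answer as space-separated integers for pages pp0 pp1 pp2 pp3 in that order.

Answer: 2 1 2 1

Derivation:
Op 1: fork(P0) -> P1. 2 ppages; refcounts: pp0:2 pp1:2
Op 2: read(P0, v1) -> 41. No state change.
Op 3: read(P1, v0) -> 15. No state change.
Op 4: read(P0, v0) -> 15. No state change.
Op 5: write(P0, v1, 155). refcount(pp1)=2>1 -> COPY to pp2. 3 ppages; refcounts: pp0:2 pp1:1 pp2:1
Op 6: write(P1, v0, 196). refcount(pp0)=2>1 -> COPY to pp3. 4 ppages; refcounts: pp0:1 pp1:1 pp2:1 pp3:1
Op 7: read(P0, v0) -> 15. No state change.
Op 8: write(P1, v0, 156). refcount(pp3)=1 -> write in place. 4 ppages; refcounts: pp0:1 pp1:1 pp2:1 pp3:1
Op 9: fork(P0) -> P2. 4 ppages; refcounts: pp0:2 pp1:1 pp2:2 pp3:1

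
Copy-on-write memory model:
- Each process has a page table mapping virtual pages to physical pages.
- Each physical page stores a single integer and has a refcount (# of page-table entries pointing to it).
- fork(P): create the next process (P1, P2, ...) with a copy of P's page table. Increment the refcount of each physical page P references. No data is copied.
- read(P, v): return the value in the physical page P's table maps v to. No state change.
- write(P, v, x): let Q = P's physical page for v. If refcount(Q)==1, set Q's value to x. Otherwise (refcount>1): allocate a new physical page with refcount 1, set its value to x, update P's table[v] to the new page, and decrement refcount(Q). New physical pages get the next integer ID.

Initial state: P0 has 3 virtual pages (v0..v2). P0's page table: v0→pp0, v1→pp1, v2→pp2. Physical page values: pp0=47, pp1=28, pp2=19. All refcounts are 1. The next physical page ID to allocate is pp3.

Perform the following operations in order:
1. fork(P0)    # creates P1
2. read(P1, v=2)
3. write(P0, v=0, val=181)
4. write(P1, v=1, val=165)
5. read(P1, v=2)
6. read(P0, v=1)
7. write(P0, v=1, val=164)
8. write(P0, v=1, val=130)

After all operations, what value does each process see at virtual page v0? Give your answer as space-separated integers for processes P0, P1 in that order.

Op 1: fork(P0) -> P1. 3 ppages; refcounts: pp0:2 pp1:2 pp2:2
Op 2: read(P1, v2) -> 19. No state change.
Op 3: write(P0, v0, 181). refcount(pp0)=2>1 -> COPY to pp3. 4 ppages; refcounts: pp0:1 pp1:2 pp2:2 pp3:1
Op 4: write(P1, v1, 165). refcount(pp1)=2>1 -> COPY to pp4. 5 ppages; refcounts: pp0:1 pp1:1 pp2:2 pp3:1 pp4:1
Op 5: read(P1, v2) -> 19. No state change.
Op 6: read(P0, v1) -> 28. No state change.
Op 7: write(P0, v1, 164). refcount(pp1)=1 -> write in place. 5 ppages; refcounts: pp0:1 pp1:1 pp2:2 pp3:1 pp4:1
Op 8: write(P0, v1, 130). refcount(pp1)=1 -> write in place. 5 ppages; refcounts: pp0:1 pp1:1 pp2:2 pp3:1 pp4:1
P0: v0 -> pp3 = 181
P1: v0 -> pp0 = 47

Answer: 181 47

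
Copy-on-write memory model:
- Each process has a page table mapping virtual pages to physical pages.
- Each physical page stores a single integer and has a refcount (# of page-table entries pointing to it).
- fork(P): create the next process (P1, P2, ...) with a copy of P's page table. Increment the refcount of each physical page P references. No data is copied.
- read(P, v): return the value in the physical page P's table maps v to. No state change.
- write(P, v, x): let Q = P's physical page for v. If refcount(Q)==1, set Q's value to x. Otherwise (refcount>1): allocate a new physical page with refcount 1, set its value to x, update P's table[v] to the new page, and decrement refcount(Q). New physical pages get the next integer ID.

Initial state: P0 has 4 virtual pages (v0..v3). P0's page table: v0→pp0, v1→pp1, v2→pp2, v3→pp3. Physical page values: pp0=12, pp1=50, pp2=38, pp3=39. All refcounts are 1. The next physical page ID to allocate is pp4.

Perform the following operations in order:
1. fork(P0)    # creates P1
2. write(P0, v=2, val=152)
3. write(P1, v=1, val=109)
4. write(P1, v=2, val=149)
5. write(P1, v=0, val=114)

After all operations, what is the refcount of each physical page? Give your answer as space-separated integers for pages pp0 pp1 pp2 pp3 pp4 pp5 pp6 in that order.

Answer: 1 1 1 2 1 1 1

Derivation:
Op 1: fork(P0) -> P1. 4 ppages; refcounts: pp0:2 pp1:2 pp2:2 pp3:2
Op 2: write(P0, v2, 152). refcount(pp2)=2>1 -> COPY to pp4. 5 ppages; refcounts: pp0:2 pp1:2 pp2:1 pp3:2 pp4:1
Op 3: write(P1, v1, 109). refcount(pp1)=2>1 -> COPY to pp5. 6 ppages; refcounts: pp0:2 pp1:1 pp2:1 pp3:2 pp4:1 pp5:1
Op 4: write(P1, v2, 149). refcount(pp2)=1 -> write in place. 6 ppages; refcounts: pp0:2 pp1:1 pp2:1 pp3:2 pp4:1 pp5:1
Op 5: write(P1, v0, 114). refcount(pp0)=2>1 -> COPY to pp6. 7 ppages; refcounts: pp0:1 pp1:1 pp2:1 pp3:2 pp4:1 pp5:1 pp6:1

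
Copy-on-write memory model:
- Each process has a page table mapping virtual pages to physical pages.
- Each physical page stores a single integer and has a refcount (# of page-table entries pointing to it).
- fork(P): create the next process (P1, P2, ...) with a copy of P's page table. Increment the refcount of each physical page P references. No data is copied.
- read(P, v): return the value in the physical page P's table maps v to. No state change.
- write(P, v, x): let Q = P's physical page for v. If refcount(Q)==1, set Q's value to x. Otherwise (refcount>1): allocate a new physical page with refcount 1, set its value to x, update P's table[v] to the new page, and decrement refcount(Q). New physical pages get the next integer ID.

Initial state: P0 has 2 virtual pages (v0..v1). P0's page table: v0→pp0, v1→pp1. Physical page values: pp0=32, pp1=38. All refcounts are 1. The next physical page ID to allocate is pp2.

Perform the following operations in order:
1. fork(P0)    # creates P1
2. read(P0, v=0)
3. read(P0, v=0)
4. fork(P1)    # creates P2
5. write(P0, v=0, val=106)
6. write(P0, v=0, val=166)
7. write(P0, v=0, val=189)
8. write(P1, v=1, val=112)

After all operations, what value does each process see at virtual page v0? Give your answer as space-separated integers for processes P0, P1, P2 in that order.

Answer: 189 32 32

Derivation:
Op 1: fork(P0) -> P1. 2 ppages; refcounts: pp0:2 pp1:2
Op 2: read(P0, v0) -> 32. No state change.
Op 3: read(P0, v0) -> 32. No state change.
Op 4: fork(P1) -> P2. 2 ppages; refcounts: pp0:3 pp1:3
Op 5: write(P0, v0, 106). refcount(pp0)=3>1 -> COPY to pp2. 3 ppages; refcounts: pp0:2 pp1:3 pp2:1
Op 6: write(P0, v0, 166). refcount(pp2)=1 -> write in place. 3 ppages; refcounts: pp0:2 pp1:3 pp2:1
Op 7: write(P0, v0, 189). refcount(pp2)=1 -> write in place. 3 ppages; refcounts: pp0:2 pp1:3 pp2:1
Op 8: write(P1, v1, 112). refcount(pp1)=3>1 -> COPY to pp3. 4 ppages; refcounts: pp0:2 pp1:2 pp2:1 pp3:1
P0: v0 -> pp2 = 189
P1: v0 -> pp0 = 32
P2: v0 -> pp0 = 32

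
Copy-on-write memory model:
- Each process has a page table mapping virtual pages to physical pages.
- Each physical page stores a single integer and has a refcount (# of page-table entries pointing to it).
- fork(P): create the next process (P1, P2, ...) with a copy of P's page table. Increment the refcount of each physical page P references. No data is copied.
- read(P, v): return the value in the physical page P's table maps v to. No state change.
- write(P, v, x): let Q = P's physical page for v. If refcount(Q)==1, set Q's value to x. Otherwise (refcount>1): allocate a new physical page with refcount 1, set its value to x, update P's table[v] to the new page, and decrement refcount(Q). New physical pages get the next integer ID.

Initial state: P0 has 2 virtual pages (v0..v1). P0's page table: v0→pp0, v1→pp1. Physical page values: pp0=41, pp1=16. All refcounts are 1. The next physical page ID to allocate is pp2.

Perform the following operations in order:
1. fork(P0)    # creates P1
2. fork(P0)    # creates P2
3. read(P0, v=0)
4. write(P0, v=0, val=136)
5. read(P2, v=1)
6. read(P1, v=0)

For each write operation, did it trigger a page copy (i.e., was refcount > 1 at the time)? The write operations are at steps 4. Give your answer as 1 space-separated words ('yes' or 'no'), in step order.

Op 1: fork(P0) -> P1. 2 ppages; refcounts: pp0:2 pp1:2
Op 2: fork(P0) -> P2. 2 ppages; refcounts: pp0:3 pp1:3
Op 3: read(P0, v0) -> 41. No state change.
Op 4: write(P0, v0, 136). refcount(pp0)=3>1 -> COPY to pp2. 3 ppages; refcounts: pp0:2 pp1:3 pp2:1
Op 5: read(P2, v1) -> 16. No state change.
Op 6: read(P1, v0) -> 41. No state change.

yes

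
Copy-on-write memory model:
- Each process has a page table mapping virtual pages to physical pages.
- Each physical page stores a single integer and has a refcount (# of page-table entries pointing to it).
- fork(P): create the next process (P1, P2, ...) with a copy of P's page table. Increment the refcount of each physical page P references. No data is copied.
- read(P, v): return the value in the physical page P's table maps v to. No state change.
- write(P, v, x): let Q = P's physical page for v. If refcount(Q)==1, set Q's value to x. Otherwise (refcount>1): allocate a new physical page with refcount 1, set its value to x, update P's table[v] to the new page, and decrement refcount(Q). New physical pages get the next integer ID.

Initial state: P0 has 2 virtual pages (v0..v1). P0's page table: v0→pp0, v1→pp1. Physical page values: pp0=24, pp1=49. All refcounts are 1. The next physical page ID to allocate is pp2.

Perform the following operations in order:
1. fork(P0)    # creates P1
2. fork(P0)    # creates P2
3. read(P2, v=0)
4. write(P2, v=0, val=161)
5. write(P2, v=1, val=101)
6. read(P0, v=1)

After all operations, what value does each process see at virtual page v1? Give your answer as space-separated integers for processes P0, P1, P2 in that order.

Op 1: fork(P0) -> P1. 2 ppages; refcounts: pp0:2 pp1:2
Op 2: fork(P0) -> P2. 2 ppages; refcounts: pp0:3 pp1:3
Op 3: read(P2, v0) -> 24. No state change.
Op 4: write(P2, v0, 161). refcount(pp0)=3>1 -> COPY to pp2. 3 ppages; refcounts: pp0:2 pp1:3 pp2:1
Op 5: write(P2, v1, 101). refcount(pp1)=3>1 -> COPY to pp3. 4 ppages; refcounts: pp0:2 pp1:2 pp2:1 pp3:1
Op 6: read(P0, v1) -> 49. No state change.
P0: v1 -> pp1 = 49
P1: v1 -> pp1 = 49
P2: v1 -> pp3 = 101

Answer: 49 49 101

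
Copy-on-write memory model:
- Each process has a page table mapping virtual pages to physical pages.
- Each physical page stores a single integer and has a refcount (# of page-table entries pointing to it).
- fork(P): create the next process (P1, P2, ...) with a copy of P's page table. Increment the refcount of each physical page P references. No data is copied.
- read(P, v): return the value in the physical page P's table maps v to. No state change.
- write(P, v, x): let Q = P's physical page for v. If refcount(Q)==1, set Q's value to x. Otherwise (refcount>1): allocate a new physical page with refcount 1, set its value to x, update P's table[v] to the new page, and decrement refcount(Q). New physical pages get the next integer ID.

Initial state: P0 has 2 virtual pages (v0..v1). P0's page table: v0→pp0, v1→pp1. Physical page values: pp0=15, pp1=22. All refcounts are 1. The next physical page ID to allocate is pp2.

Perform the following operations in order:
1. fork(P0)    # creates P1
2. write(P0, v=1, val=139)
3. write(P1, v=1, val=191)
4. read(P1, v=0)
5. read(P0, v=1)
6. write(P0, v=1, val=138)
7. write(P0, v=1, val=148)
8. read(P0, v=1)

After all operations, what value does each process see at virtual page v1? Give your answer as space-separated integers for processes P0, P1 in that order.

Answer: 148 191

Derivation:
Op 1: fork(P0) -> P1. 2 ppages; refcounts: pp0:2 pp1:2
Op 2: write(P0, v1, 139). refcount(pp1)=2>1 -> COPY to pp2. 3 ppages; refcounts: pp0:2 pp1:1 pp2:1
Op 3: write(P1, v1, 191). refcount(pp1)=1 -> write in place. 3 ppages; refcounts: pp0:2 pp1:1 pp2:1
Op 4: read(P1, v0) -> 15. No state change.
Op 5: read(P0, v1) -> 139. No state change.
Op 6: write(P0, v1, 138). refcount(pp2)=1 -> write in place. 3 ppages; refcounts: pp0:2 pp1:1 pp2:1
Op 7: write(P0, v1, 148). refcount(pp2)=1 -> write in place. 3 ppages; refcounts: pp0:2 pp1:1 pp2:1
Op 8: read(P0, v1) -> 148. No state change.
P0: v1 -> pp2 = 148
P1: v1 -> pp1 = 191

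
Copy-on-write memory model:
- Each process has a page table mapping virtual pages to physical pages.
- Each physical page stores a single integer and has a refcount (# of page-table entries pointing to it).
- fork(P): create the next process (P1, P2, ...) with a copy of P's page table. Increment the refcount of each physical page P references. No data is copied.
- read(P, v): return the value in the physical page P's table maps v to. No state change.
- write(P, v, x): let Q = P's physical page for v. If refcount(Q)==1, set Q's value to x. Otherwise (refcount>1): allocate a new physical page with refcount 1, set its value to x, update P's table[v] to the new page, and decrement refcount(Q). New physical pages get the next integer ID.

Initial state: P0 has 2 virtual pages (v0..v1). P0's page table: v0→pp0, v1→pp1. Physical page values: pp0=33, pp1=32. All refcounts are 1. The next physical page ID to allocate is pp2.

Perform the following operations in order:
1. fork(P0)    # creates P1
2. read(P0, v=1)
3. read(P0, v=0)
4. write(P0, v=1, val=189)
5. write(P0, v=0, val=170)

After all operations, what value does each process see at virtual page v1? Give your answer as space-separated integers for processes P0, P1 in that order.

Answer: 189 32

Derivation:
Op 1: fork(P0) -> P1. 2 ppages; refcounts: pp0:2 pp1:2
Op 2: read(P0, v1) -> 32. No state change.
Op 3: read(P0, v0) -> 33. No state change.
Op 4: write(P0, v1, 189). refcount(pp1)=2>1 -> COPY to pp2. 3 ppages; refcounts: pp0:2 pp1:1 pp2:1
Op 5: write(P0, v0, 170). refcount(pp0)=2>1 -> COPY to pp3. 4 ppages; refcounts: pp0:1 pp1:1 pp2:1 pp3:1
P0: v1 -> pp2 = 189
P1: v1 -> pp1 = 32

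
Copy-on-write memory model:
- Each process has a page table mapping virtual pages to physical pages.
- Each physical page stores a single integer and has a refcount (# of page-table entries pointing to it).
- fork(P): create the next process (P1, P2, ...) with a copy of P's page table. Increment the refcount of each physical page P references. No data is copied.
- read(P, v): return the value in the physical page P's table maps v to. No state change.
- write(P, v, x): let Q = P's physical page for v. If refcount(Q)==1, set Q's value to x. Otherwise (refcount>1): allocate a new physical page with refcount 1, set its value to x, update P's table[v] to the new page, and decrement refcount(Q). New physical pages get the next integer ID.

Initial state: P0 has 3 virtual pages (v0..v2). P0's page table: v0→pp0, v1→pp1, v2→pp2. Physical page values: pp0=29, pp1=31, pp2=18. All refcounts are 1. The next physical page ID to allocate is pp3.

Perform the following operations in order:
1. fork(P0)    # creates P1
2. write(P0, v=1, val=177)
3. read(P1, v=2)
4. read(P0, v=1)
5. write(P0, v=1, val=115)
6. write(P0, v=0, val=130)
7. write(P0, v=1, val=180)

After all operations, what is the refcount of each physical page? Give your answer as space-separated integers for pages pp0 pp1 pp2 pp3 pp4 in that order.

Answer: 1 1 2 1 1

Derivation:
Op 1: fork(P0) -> P1. 3 ppages; refcounts: pp0:2 pp1:2 pp2:2
Op 2: write(P0, v1, 177). refcount(pp1)=2>1 -> COPY to pp3. 4 ppages; refcounts: pp0:2 pp1:1 pp2:2 pp3:1
Op 3: read(P1, v2) -> 18. No state change.
Op 4: read(P0, v1) -> 177. No state change.
Op 5: write(P0, v1, 115). refcount(pp3)=1 -> write in place. 4 ppages; refcounts: pp0:2 pp1:1 pp2:2 pp3:1
Op 6: write(P0, v0, 130). refcount(pp0)=2>1 -> COPY to pp4. 5 ppages; refcounts: pp0:1 pp1:1 pp2:2 pp3:1 pp4:1
Op 7: write(P0, v1, 180). refcount(pp3)=1 -> write in place. 5 ppages; refcounts: pp0:1 pp1:1 pp2:2 pp3:1 pp4:1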